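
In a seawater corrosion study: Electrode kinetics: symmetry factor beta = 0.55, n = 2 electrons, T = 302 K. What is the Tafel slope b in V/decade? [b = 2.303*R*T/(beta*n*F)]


Apply the Tafel slope relation: b = 2.303*R*T/(beta*n*F)
Numerator: 2.303 * 8.314 * 302 = 5782.44
Denominator: 0.55 * 2 * 96485 = 106133.5
b = 5782.44 / 106133.5 = 0.0545 V/decade

0.0545 V/decade


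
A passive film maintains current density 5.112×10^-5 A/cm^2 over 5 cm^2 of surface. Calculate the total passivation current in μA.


I = i_pass * A, then convert A → μA (×10^6)
I = 5.112×10^-5 * 5 * 10^6 = 255.6 μA

255.6 μA


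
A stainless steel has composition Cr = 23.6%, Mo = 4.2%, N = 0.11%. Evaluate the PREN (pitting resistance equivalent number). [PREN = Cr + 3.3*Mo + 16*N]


Apply the PREN formula: PREN = Cr + 3.3*Mo + 16*N
PREN = 23.6 + 3.3*4.2 + 16*0.11
PREN = 23.6 + 13.86 + 1.76 = 39.22

39.22


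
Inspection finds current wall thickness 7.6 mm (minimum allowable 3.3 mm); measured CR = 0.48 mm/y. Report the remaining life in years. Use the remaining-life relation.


Apply the remaining-life relation: RL = (t_current − t_min) / CR
RL = (7.6 − 3.3) / 0.48 = 4.3 / 0.48 = 9.0 years

9.0 years


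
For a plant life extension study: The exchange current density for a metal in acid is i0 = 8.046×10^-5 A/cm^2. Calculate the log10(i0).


i0 = 8.046×10^-5 A/cm^2
log10(i0) = -4.094

-4.094


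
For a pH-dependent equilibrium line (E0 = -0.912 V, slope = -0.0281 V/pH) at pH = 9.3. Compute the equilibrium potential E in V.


Apply the Pourbaix line equation: E = E0 + slope*pH
E = -0.912 + (-0.0281)*9.3 = -0.912 + (-0.26133) = -1.17333 V
Rounded to 4 decimal places: E = -1.1733 V

-1.1733 V


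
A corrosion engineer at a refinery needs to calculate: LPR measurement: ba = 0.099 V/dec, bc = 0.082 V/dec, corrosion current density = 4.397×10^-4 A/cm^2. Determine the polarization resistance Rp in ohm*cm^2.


Apply the Stern-Geary equation: Rp = ba*bc / (2.303*icorr*(ba+bc))
ba*bc = 0.099*0.082 = 0.008118
ba+bc = 0.181; 2.303*icorr*(ba+bc) = 2.303*4.397×10^-4*0.181 = 1.8328587×10^-4
Rp = 0.008118 / 1.8328587×10^-4 = 44.3 ohm*cm^2

44.3 ohm*cm^2


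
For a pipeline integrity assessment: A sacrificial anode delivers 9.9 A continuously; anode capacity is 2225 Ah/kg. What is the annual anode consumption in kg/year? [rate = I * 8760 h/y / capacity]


Annual consumption = current * hours per year / capacity
Rate = 9.9 * 8760 / 2225 = 39.0 kg/year

39.0 kg/year


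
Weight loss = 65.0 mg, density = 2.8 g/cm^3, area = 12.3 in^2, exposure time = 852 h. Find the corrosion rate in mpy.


Apply the mpy weight-loss relation: CR = 534 * W / (D * A * T)
Numerator: 534 * 65.0 = 34710.0
Denominator: 2.8 * 12.3 * 852 = 29342.88
CR = 34710.0 / 29342.88 = 1.1829 mpy

1.1829 mpy


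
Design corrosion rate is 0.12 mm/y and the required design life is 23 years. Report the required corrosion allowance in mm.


Corrosion allowance = CR × design life
CA = 0.12 * 23 = 2.76 mm

2.76 mm


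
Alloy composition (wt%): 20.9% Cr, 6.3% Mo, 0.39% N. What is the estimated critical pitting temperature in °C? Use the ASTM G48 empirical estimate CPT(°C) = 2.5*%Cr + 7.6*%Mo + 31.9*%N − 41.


Apply the ASTM G48 empirical CPT estimate: CPT(°C) = 2.5*%Cr + 7.6*%Mo + 31.9*%N − 41
2.5*20.9 = 52.25; 7.6*6.3 = 47.88; 31.9*0.39 = 12.441
CPT = 52.25 + 47.88 + 12.441 − 41 = 71.571 °C
Rounded to 0.1 °C: CPT ≈ 71.6 °C

71.6 °C


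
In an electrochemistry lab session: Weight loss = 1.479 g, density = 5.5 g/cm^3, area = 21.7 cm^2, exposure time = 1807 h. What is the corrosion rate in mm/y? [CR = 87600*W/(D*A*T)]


Apply the mm/y weight-loss relation: CR = 87600 * W / (D * A * T)
Numerator: 87600 * 1.479 = 129560.4
Denominator: 5.5 * 21.7 * 1807 = 215665.45
CR = 129560.4 / 215665.45 = 0.600747 mm/y

0.600747 mm/y


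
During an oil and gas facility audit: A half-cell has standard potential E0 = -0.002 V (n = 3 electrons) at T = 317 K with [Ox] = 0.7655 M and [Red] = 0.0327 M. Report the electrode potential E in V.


Apply the Nernst equation: E = E0 + (RT/nF)*ln([Ox]/[Red])
Step 1: RT/nF = 8.314*317/(3*96485) = 0.00910517 V
Step 2: [Ox]/[Red] = 0.7655/0.0327 = 23.409786
Step 3: ln(23.409786) = 3.153154
Step 4: correction = 0.00910517 * 3.153154 = 0.029 V
E = -0.002 + 0.029 = 0.027 V

0.027 V


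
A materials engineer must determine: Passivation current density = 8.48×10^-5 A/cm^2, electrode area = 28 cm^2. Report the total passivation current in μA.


I = i_pass * A, then convert A → μA (×10^6)
I = 8.48×10^-5 * 28 * 10^6 = 2374.4 μA

2374.4 μA


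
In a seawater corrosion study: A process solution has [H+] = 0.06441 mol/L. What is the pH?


pH = −log10[H+]
pH = −log10(0.06441) = 1.19

1.19


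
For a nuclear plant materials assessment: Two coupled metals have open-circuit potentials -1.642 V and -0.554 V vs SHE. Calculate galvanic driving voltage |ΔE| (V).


Driving voltage is the absolute potential difference.
|ΔE| = |-1.642 − (-0.554)| = 1.088 V

1.088 V


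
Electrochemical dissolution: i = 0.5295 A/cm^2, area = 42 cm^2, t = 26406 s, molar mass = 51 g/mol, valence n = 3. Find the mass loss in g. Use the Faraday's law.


Apply Faraday's law: m = i*A*t*M / (n*F)
Total charge passed Q = i*A*t = 0.5295*42*26406 = 587243.034 C
m = Q*M/(n*F) = 587243.034*51/(3*96485) = 103.46822 g

103.46822 g


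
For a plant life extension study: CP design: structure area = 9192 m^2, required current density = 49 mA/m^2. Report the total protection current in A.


I = area * current density, then convert mA → A (÷1000)
I = 9192 * 49 / 1000 = 450.41 A

450.41 A


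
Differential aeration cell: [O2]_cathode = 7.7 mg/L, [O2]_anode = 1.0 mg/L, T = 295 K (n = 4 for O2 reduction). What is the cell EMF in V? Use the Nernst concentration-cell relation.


Apply the Nernst concentration-cell relation: E = (RT/nF)*ln(C_cathode/C_anode)
RT/nF = 8.314*295/(4*96485) = 0.00635495 V
ln(7.7/1.0) = 2.04122
E = 0.00635495 * 2.04122 = 0.01297 V

0.01297 V


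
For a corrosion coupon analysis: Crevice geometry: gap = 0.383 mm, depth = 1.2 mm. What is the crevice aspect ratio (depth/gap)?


Aspect ratio = depth / gap
Ratio = 1.2 / 0.383 = 3.1

3.1


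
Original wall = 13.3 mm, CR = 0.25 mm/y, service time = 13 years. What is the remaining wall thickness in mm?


Remaining wall = original − CR × time
t = 13.3 − 0.25*13 = 13.3 − 3.25 = 10.05 mm

10.05 mm


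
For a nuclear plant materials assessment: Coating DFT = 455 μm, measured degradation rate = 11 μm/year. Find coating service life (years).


Service life = thickness / degradation rate
Life = 455 / 11 = 41.4 years

41.4 years


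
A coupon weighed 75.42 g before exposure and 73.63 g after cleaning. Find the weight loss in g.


Weight loss = initial − final
WL = 75.42 − 73.63 = 1.79 g

1.79 g


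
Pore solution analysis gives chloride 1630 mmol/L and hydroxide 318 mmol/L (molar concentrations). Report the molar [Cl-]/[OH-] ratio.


Threshold parameter = [Cl-] / [OH-] (molar basis; both in mmol/L, so units cancel)
Ratio = 1630 / 318 = 5.13

5.13


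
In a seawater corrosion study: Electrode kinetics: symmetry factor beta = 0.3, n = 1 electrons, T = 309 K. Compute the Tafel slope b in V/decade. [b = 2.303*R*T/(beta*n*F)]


Apply the Tafel slope relation: b = 2.303*R*T/(beta*n*F)
Numerator: 2.303 * 8.314 * 309 = 5916.47
Denominator: 0.3 * 1 * 96485 = 28945.5
b = 5916.47 / 28945.5 = 0.204 V/decade

0.204 V/decade


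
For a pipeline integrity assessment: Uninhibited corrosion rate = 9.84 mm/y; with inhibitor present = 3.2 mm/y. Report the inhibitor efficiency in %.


Apply the inhibitor-efficiency definition: IE = (CR_blank − CR_inh)/CR_blank × 100
IE = (9.84 − 3.2) / 9.84 × 100
IE = 6.64 / 9.84 × 100 = 67.5 %

67.5 %


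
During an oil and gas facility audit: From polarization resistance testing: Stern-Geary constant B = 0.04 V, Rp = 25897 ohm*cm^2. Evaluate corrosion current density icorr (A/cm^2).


Apply the Stern-Geary relation: icorr = B / Rp
icorr = 0.04 / 25897 = 1.545×10^-6 A/cm^2

1.545×10^-6 A/cm^2


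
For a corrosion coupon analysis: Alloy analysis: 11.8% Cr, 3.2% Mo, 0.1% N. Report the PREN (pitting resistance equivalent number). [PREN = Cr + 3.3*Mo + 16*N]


Apply the PREN formula: PREN = Cr + 3.3*Mo + 16*N
PREN = 11.8 + 3.3*3.2 + 16*0.1
PREN = 11.8 + 10.56 + 1.6 = 23.96

23.96


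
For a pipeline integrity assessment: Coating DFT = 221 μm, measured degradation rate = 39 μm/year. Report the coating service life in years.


Service life = thickness / degradation rate
Life = 221 / 39 = 5.7 years

5.7 years


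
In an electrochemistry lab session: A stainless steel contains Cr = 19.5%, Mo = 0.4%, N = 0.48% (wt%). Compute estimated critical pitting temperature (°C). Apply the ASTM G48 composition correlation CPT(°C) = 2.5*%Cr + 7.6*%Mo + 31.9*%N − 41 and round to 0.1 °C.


Apply the ASTM G48 empirical CPT estimate: CPT(°C) = 2.5*%Cr + 7.6*%Mo + 31.9*%N − 41
2.5*19.5 = 48.75; 7.6*0.4 = 3.04; 31.9*0.48 = 15.312
CPT = 48.75 + 3.04 + 15.312 − 41 = 26.102 °C
Rounded to 0.1 °C: CPT ≈ 26.1 °C

26.1 °C


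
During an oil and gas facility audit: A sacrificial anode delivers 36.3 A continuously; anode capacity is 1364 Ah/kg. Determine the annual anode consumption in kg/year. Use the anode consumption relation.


Annual consumption = current * hours per year / capacity
Rate = 36.3 * 8760 / 1364 = 233.1 kg/year

233.1 kg/year


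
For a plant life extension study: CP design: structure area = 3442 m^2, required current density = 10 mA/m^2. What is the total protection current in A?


I = area * current density, then convert mA → A (÷1000)
I = 3442 * 10 / 1000 = 34.42 A

34.42 A


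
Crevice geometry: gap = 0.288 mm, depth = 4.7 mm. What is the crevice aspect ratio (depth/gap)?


Aspect ratio = depth / gap
Ratio = 4.7 / 0.288 = 16.3

16.3


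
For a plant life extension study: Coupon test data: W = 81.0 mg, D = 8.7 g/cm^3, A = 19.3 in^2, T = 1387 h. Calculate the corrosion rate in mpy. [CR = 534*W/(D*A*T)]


Apply the mpy weight-loss relation: CR = 534 * W / (D * A * T)
Numerator: 534 * 81.0 = 43254.0
Denominator: 8.7 * 19.3 * 1387 = 232891.17
CR = 43254.0 / 232891.17 = 0.186 mpy

0.186 mpy


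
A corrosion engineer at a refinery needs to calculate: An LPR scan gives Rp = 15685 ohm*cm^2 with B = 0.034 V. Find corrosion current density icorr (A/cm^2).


Apply the Stern-Geary relation: icorr = B / Rp
icorr = 0.034 / 15685 = 2.168×10^-6 A/cm^2

2.168×10^-6 A/cm^2


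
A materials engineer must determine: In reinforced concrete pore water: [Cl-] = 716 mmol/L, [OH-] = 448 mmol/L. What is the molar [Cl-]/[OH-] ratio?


Threshold parameter = [Cl-] / [OH-] (molar basis; both in mmol/L, so units cancel)
Ratio = 716 / 448 = 1.6

1.6


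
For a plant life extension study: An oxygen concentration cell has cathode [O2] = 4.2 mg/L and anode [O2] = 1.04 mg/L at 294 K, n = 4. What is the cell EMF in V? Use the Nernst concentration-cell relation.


Apply the Nernst concentration-cell relation: E = (RT/nF)*ln(C_cathode/C_anode)
RT/nF = 8.314*294/(4*96485) = 0.00633341 V
ln(4.2/1.04) = 1.39586
E = 0.00633341 * 1.39586 = 0.00884 V

0.00884 V


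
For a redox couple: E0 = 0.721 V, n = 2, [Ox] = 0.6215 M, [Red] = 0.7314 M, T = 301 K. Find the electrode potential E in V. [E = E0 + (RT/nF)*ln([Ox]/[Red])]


Apply the Nernst equation: E = E0 + (RT/nF)*ln([Ox]/[Red])
Step 1: RT/nF = 8.314*301/(2*96485) = 0.01296841 V
Step 2: [Ox]/[Red] = 0.6215/0.7314 = 0.84974
Step 3: ln(0.84974) = -0.162825
Step 4: correction = 0.01296841 * -0.162825 = -0.002 V
E = 0.721 + -0.002 = 0.719 V

0.719 V


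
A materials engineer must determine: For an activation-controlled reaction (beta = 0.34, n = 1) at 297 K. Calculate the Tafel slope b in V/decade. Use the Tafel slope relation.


Apply the Tafel slope relation: b = 2.303*R*T/(beta*n*F)
Numerator: 2.303 * 8.314 * 297 = 5686.7
Denominator: 0.34 * 1 * 96485 = 32804.9
b = 5686.7 / 32804.9 = 0.1733 V/decade

0.1733 V/decade


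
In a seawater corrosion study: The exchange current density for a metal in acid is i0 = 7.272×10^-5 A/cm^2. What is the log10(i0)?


i0 = 7.272×10^-5 A/cm^2
log10(i0) = -4.138

-4.138


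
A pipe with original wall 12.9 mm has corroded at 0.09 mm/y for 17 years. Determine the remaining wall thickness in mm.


Remaining wall = original − CR × time
t = 12.9 − 0.09*17 = 12.9 − 1.53 = 11.37 mm

11.37 mm


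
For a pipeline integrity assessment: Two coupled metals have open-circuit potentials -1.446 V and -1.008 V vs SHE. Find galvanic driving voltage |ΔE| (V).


Driving voltage is the absolute potential difference.
|ΔE| = |-1.446 − (-1.008)| = 0.438 V

0.438 V


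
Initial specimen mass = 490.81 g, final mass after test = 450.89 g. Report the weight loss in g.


Weight loss = initial − final
WL = 490.81 − 450.89 = 39.92 g

39.92 g


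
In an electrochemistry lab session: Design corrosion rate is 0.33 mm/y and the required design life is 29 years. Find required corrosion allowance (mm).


Corrosion allowance = CR × design life
CA = 0.33 * 29 = 9.57 mm

9.57 mm


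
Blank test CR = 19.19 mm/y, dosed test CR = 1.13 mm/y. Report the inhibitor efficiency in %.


Apply the inhibitor-efficiency definition: IE = (CR_blank − CR_inh)/CR_blank × 100
IE = (19.19 − 1.13) / 19.19 × 100
IE = 18.06 / 19.19 × 100 = 94.1 %

94.1 %


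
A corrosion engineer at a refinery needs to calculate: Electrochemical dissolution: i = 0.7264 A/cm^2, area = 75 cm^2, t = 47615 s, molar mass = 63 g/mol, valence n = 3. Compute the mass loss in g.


Apply Faraday's law: m = i*A*t*M / (n*F)
Total charge passed Q = i*A*t = 0.7264*75*47615 = 2594065.2 C
m = Q*M/(n*F) = 2594065.2*63/(3*96485) = 564.599 g

564.599 g


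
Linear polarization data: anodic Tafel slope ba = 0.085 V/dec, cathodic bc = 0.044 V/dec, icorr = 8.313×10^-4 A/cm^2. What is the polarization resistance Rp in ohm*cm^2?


Apply the Stern-Geary equation: Rp = ba*bc / (2.303*icorr*(ba+bc))
ba*bc = 0.085*0.044 = 0.00374
ba+bc = 0.129; 2.303*icorr*(ba+bc) = 2.303*8.313×10^-4*0.129 = 2.4696842×10^-4
Rp = 0.00374 / 2.4696842×10^-4 = 15.14 ohm*cm^2

15.14 ohm*cm^2


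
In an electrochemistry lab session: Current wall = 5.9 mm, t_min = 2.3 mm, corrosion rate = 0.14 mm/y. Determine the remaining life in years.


Apply the remaining-life relation: RL = (t_current − t_min) / CR
RL = (5.9 − 2.3) / 0.14 = 3.6 / 0.14 = 25.7 years

25.7 years


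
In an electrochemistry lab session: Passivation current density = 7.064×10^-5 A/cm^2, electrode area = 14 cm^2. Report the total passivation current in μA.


I = i_pass * A, then convert A → μA (×10^6)
I = 7.064×10^-5 * 14 * 10^6 = 988.96 μA

988.96 μA


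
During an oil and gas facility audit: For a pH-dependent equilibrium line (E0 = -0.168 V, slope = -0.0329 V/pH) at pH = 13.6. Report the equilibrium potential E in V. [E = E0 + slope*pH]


Apply the Pourbaix line equation: E = E0 + slope*pH
E = -0.168 + (-0.0329)*13.6 = -0.168 + (-0.44744) = -0.61544 V
Rounded to 4 decimal places: E = -0.6154 V

-0.6154 V


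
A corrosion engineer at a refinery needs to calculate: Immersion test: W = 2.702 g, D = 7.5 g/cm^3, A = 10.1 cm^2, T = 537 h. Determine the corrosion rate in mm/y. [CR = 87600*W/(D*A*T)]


Apply the mm/y weight-loss relation: CR = 87600 * W / (D * A * T)
Numerator: 87600 * 2.702 = 236695.2
Denominator: 7.5 * 10.1 * 537 = 40677.75
CR = 236695.2 / 40677.75 = 5.81879 mm/y

5.81879 mm/y


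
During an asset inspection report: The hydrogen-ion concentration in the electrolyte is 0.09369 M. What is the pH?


pH = −log10[H+]
pH = −log10(0.09369) = 1.03

1.03


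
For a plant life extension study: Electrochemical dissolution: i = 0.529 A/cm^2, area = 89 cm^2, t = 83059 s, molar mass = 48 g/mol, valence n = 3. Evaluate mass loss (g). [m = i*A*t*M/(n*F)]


Apply Faraday's law: m = i*A*t*M / (n*F)
Total charge passed Q = i*A*t = 0.529*89*83059 = 3910500.779 C
m = Q*M/(n*F) = 3910500.779*48/(3*96485) = 648.474 g

648.474 g


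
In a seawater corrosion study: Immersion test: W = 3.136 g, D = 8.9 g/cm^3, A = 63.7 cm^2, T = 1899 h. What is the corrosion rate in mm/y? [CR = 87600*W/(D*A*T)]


Apply the mm/y weight-loss relation: CR = 87600 * W / (D * A * T)
Numerator: 87600 * 3.136 = 274713.6
Denominator: 8.9 * 63.7 * 1899 = 1076600.07
CR = 274713.6 / 1076600.07 = 0.2552 mm/y

0.2552 mm/y


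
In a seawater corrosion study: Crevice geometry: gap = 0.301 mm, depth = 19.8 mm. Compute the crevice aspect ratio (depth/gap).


Aspect ratio = depth / gap
Ratio = 19.8 / 0.301 = 65.8

65.8


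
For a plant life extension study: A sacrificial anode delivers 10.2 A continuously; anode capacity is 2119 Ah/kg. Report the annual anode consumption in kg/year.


Annual consumption = current * hours per year / capacity
Rate = 10.2 * 8760 / 2119 = 42.2 kg/year

42.2 kg/year


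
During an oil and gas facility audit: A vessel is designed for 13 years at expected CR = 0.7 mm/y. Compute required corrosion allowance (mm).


Corrosion allowance = CR × design life
CA = 0.7 * 13 = 9.1 mm

9.1 mm


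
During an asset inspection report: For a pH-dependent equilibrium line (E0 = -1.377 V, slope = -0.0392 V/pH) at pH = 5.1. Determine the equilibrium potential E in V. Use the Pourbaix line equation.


Apply the Pourbaix line equation: E = E0 + slope*pH
E = -1.377 + (-0.0392)*5.1 = -1.377 + (-0.19992) = -1.57692 V
Rounded to 4 decimal places: E = -1.5769 V

-1.5769 V


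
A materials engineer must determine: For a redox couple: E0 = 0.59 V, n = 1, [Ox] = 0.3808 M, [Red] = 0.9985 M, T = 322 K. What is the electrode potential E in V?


Apply the Nernst equation: E = E0 + (RT/nF)*ln([Ox]/[Red])
Step 1: RT/nF = 8.314*322/(1*96485) = 0.02774636 V
Step 2: [Ox]/[Red] = 0.3808/0.9985 = 0.381372
Step 3: ln(0.381372) = -0.96398
Step 4: correction = 0.02774636 * -0.96398 = -0.0267 V
E = 0.59 + -0.0267 = 0.5633 V

0.5633 V


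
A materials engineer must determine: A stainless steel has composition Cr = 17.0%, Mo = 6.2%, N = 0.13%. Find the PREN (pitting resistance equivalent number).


Apply the PREN formula: PREN = Cr + 3.3*Mo + 16*N
PREN = 17.0 + 3.3*6.2 + 16*0.13
PREN = 17.0 + 20.46 + 2.08 = 39.54

39.54


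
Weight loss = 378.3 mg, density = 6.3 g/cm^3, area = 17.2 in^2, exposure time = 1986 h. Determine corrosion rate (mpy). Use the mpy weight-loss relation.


Apply the mpy weight-loss relation: CR = 534 * W / (D * A * T)
Numerator: 534 * 378.3 = 202012.2
Denominator: 6.3 * 17.2 * 1986 = 215202.96
CR = 202012.2 / 215202.96 = 0.9387 mpy

0.9387 mpy


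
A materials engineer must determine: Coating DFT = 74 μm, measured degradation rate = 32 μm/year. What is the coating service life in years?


Service life = thickness / degradation rate
Life = 74 / 32 = 2.3 years

2.3 years


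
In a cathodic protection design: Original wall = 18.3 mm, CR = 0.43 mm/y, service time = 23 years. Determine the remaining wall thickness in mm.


Remaining wall = original − CR × time
t = 18.3 − 0.43*23 = 18.3 − 9.89 = 8.41 mm

8.41 mm


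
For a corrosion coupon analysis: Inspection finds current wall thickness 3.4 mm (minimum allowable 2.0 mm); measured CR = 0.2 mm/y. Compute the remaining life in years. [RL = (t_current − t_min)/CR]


Apply the remaining-life relation: RL = (t_current − t_min) / CR
RL = (3.4 − 2.0) / 0.2 = 1.4 / 0.2 = 7.0 years

7.0 years


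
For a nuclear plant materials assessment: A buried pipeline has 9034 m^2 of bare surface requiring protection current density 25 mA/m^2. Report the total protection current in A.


I = area * current density, then convert mA → A (÷1000)
I = 9034 * 25 / 1000 = 225.85 A

225.85 A


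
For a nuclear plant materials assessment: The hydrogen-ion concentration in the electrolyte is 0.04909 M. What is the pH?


pH = −log10[H+]
pH = −log10(0.04909) = 1.31

1.31


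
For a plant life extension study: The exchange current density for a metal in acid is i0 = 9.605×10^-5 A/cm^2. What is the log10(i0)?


i0 = 9.605×10^-5 A/cm^2
log10(i0) = -4.018

-4.018


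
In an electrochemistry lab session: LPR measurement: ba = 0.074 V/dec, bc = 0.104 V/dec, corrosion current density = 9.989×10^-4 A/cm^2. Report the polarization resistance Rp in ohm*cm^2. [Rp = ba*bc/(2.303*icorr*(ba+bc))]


Apply the Stern-Geary equation: Rp = ba*bc / (2.303*icorr*(ba+bc))
ba*bc = 0.074*0.104 = 0.007696
ba+bc = 0.178; 2.303*icorr*(ba+bc) = 2.303*9.989×10^-4*0.178 = 4.0948307×10^-4
Rp = 0.007696 / 4.0948307×10^-4 = 18.79 ohm*cm^2

18.79 ohm*cm^2


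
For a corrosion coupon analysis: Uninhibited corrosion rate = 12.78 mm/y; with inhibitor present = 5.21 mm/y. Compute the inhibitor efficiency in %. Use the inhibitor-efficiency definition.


Apply the inhibitor-efficiency definition: IE = (CR_blank − CR_inh)/CR_blank × 100
IE = (12.78 − 5.21) / 12.78 × 100
IE = 7.57 / 12.78 × 100 = 59.2 %

59.2 %


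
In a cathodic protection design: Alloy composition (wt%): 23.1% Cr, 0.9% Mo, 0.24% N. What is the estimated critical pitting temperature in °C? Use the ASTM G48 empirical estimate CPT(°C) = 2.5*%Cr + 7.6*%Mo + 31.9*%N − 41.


Apply the ASTM G48 empirical CPT estimate: CPT(°C) = 2.5*%Cr + 7.6*%Mo + 31.9*%N − 41
2.5*23.1 = 57.75; 7.6*0.9 = 6.84; 31.9*0.24 = 7.656
CPT = 57.75 + 6.84 + 7.656 − 41 = 31.246 °C
Rounded to 0.1 °C: CPT ≈ 31.2 °C

31.2 °C


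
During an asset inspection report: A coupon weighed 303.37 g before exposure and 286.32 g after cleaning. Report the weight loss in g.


Weight loss = initial − final
WL = 303.37 − 286.32 = 17.05 g

17.05 g


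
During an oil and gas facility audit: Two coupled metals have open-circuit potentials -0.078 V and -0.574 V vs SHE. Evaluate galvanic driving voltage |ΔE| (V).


Driving voltage is the absolute potential difference.
|ΔE| = |-0.078 − (-0.574)| = 0.496 V

0.496 V


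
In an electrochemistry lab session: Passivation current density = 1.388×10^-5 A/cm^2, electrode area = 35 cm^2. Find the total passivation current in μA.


I = i_pass * A, then convert A → μA (×10^6)
I = 1.388×10^-5 * 35 * 10^6 = 485.8 μA

485.8 μA


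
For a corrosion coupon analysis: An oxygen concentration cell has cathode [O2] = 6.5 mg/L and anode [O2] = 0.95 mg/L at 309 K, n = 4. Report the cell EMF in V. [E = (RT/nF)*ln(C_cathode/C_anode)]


Apply the Nernst concentration-cell relation: E = (RT/nF)*ln(C_cathode/C_anode)
RT/nF = 8.314*309/(4*96485) = 0.00665654 V
ln(6.5/0.95) = 1.9231
E = 0.00665654 * 1.9231 = 0.0128 V

0.0128 V


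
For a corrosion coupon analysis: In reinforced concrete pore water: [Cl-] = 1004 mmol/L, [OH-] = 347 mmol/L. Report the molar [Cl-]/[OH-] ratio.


Threshold parameter = [Cl-] / [OH-] (molar basis; both in mmol/L, so units cancel)
Ratio = 1004 / 347 = 2.89

2.89


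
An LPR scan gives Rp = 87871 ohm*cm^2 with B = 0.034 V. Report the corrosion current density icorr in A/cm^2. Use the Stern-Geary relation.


Apply the Stern-Geary relation: icorr = B / Rp
icorr = 0.034 / 87871 = 3.869×10^-7 A/cm^2

3.869×10^-7 A/cm^2


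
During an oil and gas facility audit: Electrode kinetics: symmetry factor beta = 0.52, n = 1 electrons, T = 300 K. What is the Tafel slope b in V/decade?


Apply the Tafel slope relation: b = 2.303*R*T/(beta*n*F)
Numerator: 2.303 * 8.314 * 300 = 5744.14
Denominator: 0.52 * 1 * 96485 = 50172.2
b = 5744.14 / 50172.2 = 0.114 V/decade

0.114 V/decade


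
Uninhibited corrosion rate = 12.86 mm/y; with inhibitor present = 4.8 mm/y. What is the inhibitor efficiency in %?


Apply the inhibitor-efficiency definition: IE = (CR_blank − CR_inh)/CR_blank × 100
IE = (12.86 − 4.8) / 12.86 × 100
IE = 8.06 / 12.86 × 100 = 62.7 %

62.7 %


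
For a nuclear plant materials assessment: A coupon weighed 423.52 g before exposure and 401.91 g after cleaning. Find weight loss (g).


Weight loss = initial − final
WL = 423.52 − 401.91 = 21.61 g

21.61 g


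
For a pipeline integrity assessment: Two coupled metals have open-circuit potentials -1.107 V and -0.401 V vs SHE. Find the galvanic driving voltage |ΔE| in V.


Driving voltage is the absolute potential difference.
|ΔE| = |-1.107 − (-0.401)| = 0.706 V

0.706 V


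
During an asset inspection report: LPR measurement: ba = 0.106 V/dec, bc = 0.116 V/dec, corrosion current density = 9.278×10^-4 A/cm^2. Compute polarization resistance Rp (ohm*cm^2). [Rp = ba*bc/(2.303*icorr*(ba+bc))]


Apply the Stern-Geary equation: Rp = ba*bc / (2.303*icorr*(ba+bc))
ba*bc = 0.106*0.116 = 0.012296
ba+bc = 0.222; 2.303*icorr*(ba+bc) = 2.303*9.278×10^-4*0.222 = 4.7435259×10^-4
Rp = 0.012296 / 4.7435259×10^-4 = 25.92 ohm*cm^2

25.92 ohm*cm^2


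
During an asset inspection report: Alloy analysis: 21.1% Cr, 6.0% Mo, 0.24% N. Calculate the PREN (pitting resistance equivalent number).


Apply the PREN formula: PREN = Cr + 3.3*Mo + 16*N
PREN = 21.1 + 3.3*6.0 + 16*0.24
PREN = 21.1 + 19.8 + 3.84 = 44.74

44.74


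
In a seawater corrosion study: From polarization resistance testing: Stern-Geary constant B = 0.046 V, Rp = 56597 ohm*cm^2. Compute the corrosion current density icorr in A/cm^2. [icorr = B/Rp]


Apply the Stern-Geary relation: icorr = B / Rp
icorr = 0.046 / 56597 = 8.128×10^-7 A/cm^2

8.128×10^-7 A/cm^2


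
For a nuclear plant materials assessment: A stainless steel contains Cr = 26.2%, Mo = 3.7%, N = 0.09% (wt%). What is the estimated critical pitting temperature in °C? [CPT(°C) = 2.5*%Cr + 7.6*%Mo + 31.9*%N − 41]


Apply the ASTM G48 empirical CPT estimate: CPT(°C) = 2.5*%Cr + 7.6*%Mo + 31.9*%N − 41
2.5*26.2 = 65.5; 7.6*3.7 = 28.12; 31.9*0.09 = 2.871
CPT = 65.5 + 28.12 + 2.871 − 41 = 55.491 °C
Rounded to 0.1 °C: CPT ≈ 55.5 °C

55.5 °C


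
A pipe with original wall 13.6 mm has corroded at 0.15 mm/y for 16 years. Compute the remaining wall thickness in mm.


Remaining wall = original − CR × time
t = 13.6 − 0.15*16 = 13.6 − 2.4 = 11.2 mm

11.2 mm


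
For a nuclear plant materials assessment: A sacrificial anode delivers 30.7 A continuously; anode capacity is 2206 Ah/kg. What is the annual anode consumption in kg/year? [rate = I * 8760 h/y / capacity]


Annual consumption = current * hours per year / capacity
Rate = 30.7 * 8760 / 2206 = 121.9 kg/year

121.9 kg/year


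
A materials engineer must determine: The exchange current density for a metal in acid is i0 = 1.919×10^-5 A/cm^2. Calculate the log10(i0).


i0 = 1.919×10^-5 A/cm^2
log10(i0) = -4.717

-4.717


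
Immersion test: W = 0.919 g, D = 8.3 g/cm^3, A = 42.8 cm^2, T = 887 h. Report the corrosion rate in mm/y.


Apply the mm/y weight-loss relation: CR = 87600 * W / (D * A * T)
Numerator: 87600 * 0.919 = 80504.4
Denominator: 8.3 * 42.8 * 887 = 315097.88
CR = 80504.4 / 315097.88 = 0.2555 mm/y

0.2555 mm/y


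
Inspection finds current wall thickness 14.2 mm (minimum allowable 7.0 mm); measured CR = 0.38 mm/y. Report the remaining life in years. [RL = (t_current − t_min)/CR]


Apply the remaining-life relation: RL = (t_current − t_min) / CR
RL = (14.2 − 7.0) / 0.38 = 7.2 / 0.38 = 18.9 years

18.9 years


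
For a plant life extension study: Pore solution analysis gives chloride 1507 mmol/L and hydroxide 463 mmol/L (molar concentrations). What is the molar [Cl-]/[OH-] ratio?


Threshold parameter = [Cl-] / [OH-] (molar basis; both in mmol/L, so units cancel)
Ratio = 1507 / 463 = 3.25

3.25


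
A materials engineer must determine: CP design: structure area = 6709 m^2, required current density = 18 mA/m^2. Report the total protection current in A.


I = area * current density, then convert mA → A (÷1000)
I = 6709 * 18 / 1000 = 120.76 A

120.76 A


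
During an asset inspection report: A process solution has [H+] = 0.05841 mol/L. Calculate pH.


pH = −log10[H+]
pH = −log10(0.05841) = 1.23

1.23


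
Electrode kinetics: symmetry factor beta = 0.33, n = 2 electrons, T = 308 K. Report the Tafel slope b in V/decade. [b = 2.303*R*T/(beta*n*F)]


Apply the Tafel slope relation: b = 2.303*R*T/(beta*n*F)
Numerator: 2.303 * 8.314 * 308 = 5897.32
Denominator: 0.33 * 2 * 96485 = 63680.1
b = 5897.32 / 63680.1 = 0.093 V/decade

0.093 V/decade


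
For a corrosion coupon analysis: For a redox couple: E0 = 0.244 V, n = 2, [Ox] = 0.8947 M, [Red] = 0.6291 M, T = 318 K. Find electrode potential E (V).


Apply the Nernst equation: E = E0 + (RT/nF)*ln([Ox]/[Red])
Step 1: RT/nF = 8.314*318/(2*96485) = 0.01370084 V
Step 2: [Ox]/[Red] = 0.8947/0.6291 = 1.42219
Step 3: ln(1.42219) = 0.352198
Step 4: correction = 0.01370084 * 0.352198 = 0.0048 V
E = 0.244 + 0.0048 = 0.2488 V

0.2488 V


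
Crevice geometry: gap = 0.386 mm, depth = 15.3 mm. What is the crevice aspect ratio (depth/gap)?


Aspect ratio = depth / gap
Ratio = 15.3 / 0.386 = 39.6

39.6


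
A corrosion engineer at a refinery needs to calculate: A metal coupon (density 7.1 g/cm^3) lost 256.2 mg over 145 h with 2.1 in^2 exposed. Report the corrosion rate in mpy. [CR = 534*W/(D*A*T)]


Apply the mpy weight-loss relation: CR = 534 * W / (D * A * T)
Numerator: 534 * 256.2 = 136810.8
Denominator: 7.1 * 2.1 * 145 = 2161.95
CR = 136810.8 / 2161.95 = 63.2812 mpy

63.2812 mpy


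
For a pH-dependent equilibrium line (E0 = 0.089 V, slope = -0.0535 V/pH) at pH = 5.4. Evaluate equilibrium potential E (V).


Apply the Pourbaix line equation: E = E0 + slope*pH
E = 0.089 + (-0.0535)*5.4 = 0.089 + (-0.2889) = -0.1999 V
Rounded to 3 decimal places: E = -0.200 V

-0.200 V


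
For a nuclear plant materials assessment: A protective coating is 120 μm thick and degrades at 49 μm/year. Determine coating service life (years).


Service life = thickness / degradation rate
Life = 120 / 49 = 2.4 years

2.4 years


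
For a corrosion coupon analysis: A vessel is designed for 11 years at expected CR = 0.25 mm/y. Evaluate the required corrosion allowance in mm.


Corrosion allowance = CR × design life
CA = 0.25 * 11 = 2.75 mm

2.75 mm


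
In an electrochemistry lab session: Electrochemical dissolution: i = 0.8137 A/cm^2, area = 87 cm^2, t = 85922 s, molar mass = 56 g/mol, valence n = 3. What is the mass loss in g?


Apply Faraday's law: m = i*A*t*M / (n*F)
Total charge passed Q = i*A*t = 0.8137*87*85922 = 6082581.6318 C
m = Q*M/(n*F) = 6082581.6318*56/(3*96485) = 1176.779 g

1176.779 g


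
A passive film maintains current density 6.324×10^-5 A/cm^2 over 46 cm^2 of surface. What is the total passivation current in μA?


I = i_pass * A, then convert A → μA (×10^6)
I = 6.324×10^-5 * 46 * 10^6 = 2909.04 μA

2909.04 μA


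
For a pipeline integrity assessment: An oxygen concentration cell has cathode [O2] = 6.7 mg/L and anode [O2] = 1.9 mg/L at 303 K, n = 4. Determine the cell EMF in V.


Apply the Nernst concentration-cell relation: E = (RT/nF)*ln(C_cathode/C_anode)
RT/nF = 8.314*303/(4*96485) = 0.00652729 V
ln(6.7/1.9) = 1.26025
E = 0.00652729 * 1.26025 = 0.00823 V

0.00823 V


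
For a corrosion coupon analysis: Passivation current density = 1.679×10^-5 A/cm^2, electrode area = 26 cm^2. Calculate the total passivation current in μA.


I = i_pass * A, then convert A → μA (×10^6)
I = 1.679×10^-5 * 26 * 10^6 = 436.54 μA

436.54 μA


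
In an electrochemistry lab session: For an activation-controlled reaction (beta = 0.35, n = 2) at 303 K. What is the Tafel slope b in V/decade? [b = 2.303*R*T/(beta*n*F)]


Apply the Tafel slope relation: b = 2.303*R*T/(beta*n*F)
Numerator: 2.303 * 8.314 * 303 = 5801.58
Denominator: 0.35 * 2 * 96485 = 67539.5
b = 5801.58 / 67539.5 = 0.086 V/decade

0.086 V/decade


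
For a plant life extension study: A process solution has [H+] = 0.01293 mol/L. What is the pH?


pH = −log10[H+]
pH = −log10(0.01293) = 1.89

1.89


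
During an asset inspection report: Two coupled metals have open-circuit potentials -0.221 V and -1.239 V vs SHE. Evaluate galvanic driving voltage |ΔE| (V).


Driving voltage is the absolute potential difference.
|ΔE| = |-0.221 − (-1.239)| = 1.018 V

1.018 V


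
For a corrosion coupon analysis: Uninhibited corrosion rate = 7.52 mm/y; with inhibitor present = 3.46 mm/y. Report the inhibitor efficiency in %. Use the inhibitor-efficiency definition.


Apply the inhibitor-efficiency definition: IE = (CR_blank − CR_inh)/CR_blank × 100
IE = (7.52 − 3.46) / 7.52 × 100
IE = 4.06 / 7.52 × 100 = 54.0 %

54.0 %


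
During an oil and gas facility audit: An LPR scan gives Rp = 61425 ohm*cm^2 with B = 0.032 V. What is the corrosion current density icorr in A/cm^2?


Apply the Stern-Geary relation: icorr = B / Rp
icorr = 0.032 / 61425 = 5.21×10^-7 A/cm^2

5.21×10^-7 A/cm^2


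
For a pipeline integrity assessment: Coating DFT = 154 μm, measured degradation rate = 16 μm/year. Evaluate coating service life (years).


Service life = thickness / degradation rate
Life = 154 / 16 = 9.6 years

9.6 years


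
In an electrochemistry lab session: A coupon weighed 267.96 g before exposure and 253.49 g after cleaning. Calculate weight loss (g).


Weight loss = initial − final
WL = 267.96 − 253.49 = 14.47 g

14.47 g


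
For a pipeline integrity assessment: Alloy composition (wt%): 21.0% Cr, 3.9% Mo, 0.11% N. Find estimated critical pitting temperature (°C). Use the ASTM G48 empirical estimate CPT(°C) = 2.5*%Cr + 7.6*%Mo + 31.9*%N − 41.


Apply the ASTM G48 empirical CPT estimate: CPT(°C) = 2.5*%Cr + 7.6*%Mo + 31.9*%N − 41
2.5*21.0 = 52.5; 7.6*3.9 = 29.64; 31.9*0.11 = 3.509
CPT = 52.5 + 29.64 + 3.509 − 41 = 44.649 °C
Rounded to 0.1 °C: CPT ≈ 44.6 °C

44.6 °C


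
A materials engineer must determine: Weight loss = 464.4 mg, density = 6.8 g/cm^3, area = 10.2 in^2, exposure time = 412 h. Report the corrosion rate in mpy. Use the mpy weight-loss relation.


Apply the mpy weight-loss relation: CR = 534 * W / (D * A * T)
Numerator: 534 * 464.4 = 247989.6
Denominator: 6.8 * 10.2 * 412 = 28576.32
CR = 247989.6 / 28576.32 = 8.6782 mpy

8.6782 mpy


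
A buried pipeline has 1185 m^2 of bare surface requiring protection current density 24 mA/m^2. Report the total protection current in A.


I = area * current density, then convert mA → A (÷1000)
I = 1185 * 24 / 1000 = 28.44 A

28.44 A


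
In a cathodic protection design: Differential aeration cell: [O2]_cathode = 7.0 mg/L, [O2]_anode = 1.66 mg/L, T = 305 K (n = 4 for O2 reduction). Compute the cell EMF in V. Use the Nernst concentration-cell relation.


Apply the Nernst concentration-cell relation: E = (RT/nF)*ln(C_cathode/C_anode)
RT/nF = 8.314*305/(4*96485) = 0.00657037 V
ln(7.0/1.66) = 1.43909
E = 0.00657037 * 1.43909 = 0.00946 V

0.00946 V


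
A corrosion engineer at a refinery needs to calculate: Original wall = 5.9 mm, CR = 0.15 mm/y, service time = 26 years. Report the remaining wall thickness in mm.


Remaining wall = original − CR × time
t = 5.9 − 0.15*26 = 5.9 − 3.9 = 2.0 mm

2.0 mm


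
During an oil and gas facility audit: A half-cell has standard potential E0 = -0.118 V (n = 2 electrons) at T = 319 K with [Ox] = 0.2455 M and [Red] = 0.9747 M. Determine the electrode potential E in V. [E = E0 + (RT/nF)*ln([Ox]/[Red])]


Apply the Nernst equation: E = E0 + (RT/nF)*ln([Ox]/[Red])
Step 1: RT/nF = 8.314*319/(2*96485) = 0.01374393 V
Step 2: [Ox]/[Red] = 0.2455/0.9747 = 0.251872
Step 3: ln(0.251872) = -1.378834
Step 4: correction = 0.01374393 * -1.378834 = -0.019 V
E = -0.118 + -0.019 = -0.137 V

-0.137 V


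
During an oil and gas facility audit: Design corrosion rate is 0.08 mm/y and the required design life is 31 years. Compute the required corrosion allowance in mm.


Corrosion allowance = CR × design life
CA = 0.08 * 31 = 2.48 mm

2.48 mm


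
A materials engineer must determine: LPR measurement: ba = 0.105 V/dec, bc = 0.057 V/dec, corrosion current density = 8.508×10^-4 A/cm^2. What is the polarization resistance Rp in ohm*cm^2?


Apply the Stern-Geary equation: Rp = ba*bc / (2.303*icorr*(ba+bc))
ba*bc = 0.105*0.057 = 0.005985
ba+bc = 0.162; 2.303*icorr*(ba+bc) = 2.303*8.508×10^-4*0.162 = 3.1742157×10^-4
Rp = 0.005985 / 3.1742157×10^-4 = 18.86 ohm*cm^2

18.86 ohm*cm^2


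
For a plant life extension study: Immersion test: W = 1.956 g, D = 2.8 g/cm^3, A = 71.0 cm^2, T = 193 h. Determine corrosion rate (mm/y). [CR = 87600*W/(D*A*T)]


Apply the mm/y weight-loss relation: CR = 87600 * W / (D * A * T)
Numerator: 87600 * 1.956 = 171345.6
Denominator: 2.8 * 71.0 * 193 = 38368.4
CR = 171345.6 / 38368.4 = 4.4658 mm/y

4.4658 mm/y


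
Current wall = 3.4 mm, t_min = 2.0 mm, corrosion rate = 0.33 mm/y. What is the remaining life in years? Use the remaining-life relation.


Apply the remaining-life relation: RL = (t_current − t_min) / CR
RL = (3.4 − 2.0) / 0.33 = 1.4 / 0.33 = 4.2 years

4.2 years


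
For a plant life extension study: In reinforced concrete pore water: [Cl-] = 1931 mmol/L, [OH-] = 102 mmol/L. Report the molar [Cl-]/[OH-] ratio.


Threshold parameter = [Cl-] / [OH-] (molar basis; both in mmol/L, so units cancel)
Ratio = 1931 / 102 = 18.93

18.93


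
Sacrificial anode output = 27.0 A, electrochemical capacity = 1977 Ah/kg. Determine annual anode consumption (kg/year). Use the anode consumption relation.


Annual consumption = current * hours per year / capacity
Rate = 27.0 * 8760 / 1977 = 119.6 kg/year

119.6 kg/year


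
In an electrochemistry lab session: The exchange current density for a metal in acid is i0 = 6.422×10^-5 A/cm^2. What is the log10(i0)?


i0 = 6.422×10^-5 A/cm^2
log10(i0) = -4.192

-4.192


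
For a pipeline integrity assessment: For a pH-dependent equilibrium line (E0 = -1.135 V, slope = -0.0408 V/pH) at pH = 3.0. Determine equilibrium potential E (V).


Apply the Pourbaix line equation: E = E0 + slope*pH
E = -1.135 + (-0.0408)*3.0 = -1.135 + (-0.1224) = -1.2574 V
Rounded to 4 decimal places: E = -1.2574 V

-1.2574 V


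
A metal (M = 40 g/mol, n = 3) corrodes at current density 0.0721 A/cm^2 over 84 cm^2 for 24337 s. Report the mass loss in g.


Apply Faraday's law: m = i*A*t*M / (n*F)
Total charge passed Q = i*A*t = 0.0721*84*24337 = 147394.6068 C
m = Q*M/(n*F) = 147394.6068*40/(3*96485) = 20.36857 g

20.36857 g


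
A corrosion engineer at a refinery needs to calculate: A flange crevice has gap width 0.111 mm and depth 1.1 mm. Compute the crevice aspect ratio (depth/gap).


Aspect ratio = depth / gap
Ratio = 1.1 / 0.111 = 9.9

9.9


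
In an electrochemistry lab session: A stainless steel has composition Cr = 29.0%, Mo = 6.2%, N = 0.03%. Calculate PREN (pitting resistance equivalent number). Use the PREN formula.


Apply the PREN formula: PREN = Cr + 3.3*Mo + 16*N
PREN = 29.0 + 3.3*6.2 + 16*0.03
PREN = 29.0 + 20.46 + 0.48 = 49.94

49.94


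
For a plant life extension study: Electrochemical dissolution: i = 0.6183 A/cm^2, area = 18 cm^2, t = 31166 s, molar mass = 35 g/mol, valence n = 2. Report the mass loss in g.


Apply Faraday's law: m = i*A*t*M / (n*F)
Total charge passed Q = i*A*t = 0.6183*18*31166 = 346858.8804 C
m = Q*M/(n*F) = 346858.8804*35/(2*96485) = 62.91165 g

62.91165 g


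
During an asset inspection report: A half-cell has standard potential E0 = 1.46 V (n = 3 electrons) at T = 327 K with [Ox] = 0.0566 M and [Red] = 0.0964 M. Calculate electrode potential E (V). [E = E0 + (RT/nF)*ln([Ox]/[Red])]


Apply the Nernst equation: E = E0 + (RT/nF)*ln([Ox]/[Red])
Step 1: RT/nF = 8.314*327/(3*96485) = 0.0093924 V
Step 2: [Ox]/[Red] = 0.0566/0.0964 = 0.587137
Step 3: ln(0.587137) = -0.532497
Step 4: correction = 0.0093924 * -0.532497 = -0.005 V
E = 1.46 + -0.005 = 1.455 V

1.455 V


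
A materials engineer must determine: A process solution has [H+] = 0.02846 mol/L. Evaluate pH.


pH = −log10[H+]
pH = −log10(0.02846) = 1.55

1.55
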